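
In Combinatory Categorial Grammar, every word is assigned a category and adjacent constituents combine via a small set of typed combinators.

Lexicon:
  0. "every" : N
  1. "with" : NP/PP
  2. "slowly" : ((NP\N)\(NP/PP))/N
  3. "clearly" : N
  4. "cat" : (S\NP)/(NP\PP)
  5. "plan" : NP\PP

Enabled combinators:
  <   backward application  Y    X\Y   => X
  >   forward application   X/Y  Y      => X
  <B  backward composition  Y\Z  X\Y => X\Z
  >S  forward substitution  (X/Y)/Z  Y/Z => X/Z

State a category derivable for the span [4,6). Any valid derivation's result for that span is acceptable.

[0,6] S   <
  [0,4] NP   <
    [0,1] "every" : N
    [1,4] NP\N   <
      [1,2] "with" : NP/PP
      [2,4] (NP\N)\(NP/PP)   >
        [2,3] "slowly" : ((NP\N)\(NP/PP))/N
        [3,4] "clearly" : N
  [4,6] S\NP   >
    [4,5] "cat" : (S\NP)/(NP\PP)
    [5,6] "plan" : NP\PP

S\NP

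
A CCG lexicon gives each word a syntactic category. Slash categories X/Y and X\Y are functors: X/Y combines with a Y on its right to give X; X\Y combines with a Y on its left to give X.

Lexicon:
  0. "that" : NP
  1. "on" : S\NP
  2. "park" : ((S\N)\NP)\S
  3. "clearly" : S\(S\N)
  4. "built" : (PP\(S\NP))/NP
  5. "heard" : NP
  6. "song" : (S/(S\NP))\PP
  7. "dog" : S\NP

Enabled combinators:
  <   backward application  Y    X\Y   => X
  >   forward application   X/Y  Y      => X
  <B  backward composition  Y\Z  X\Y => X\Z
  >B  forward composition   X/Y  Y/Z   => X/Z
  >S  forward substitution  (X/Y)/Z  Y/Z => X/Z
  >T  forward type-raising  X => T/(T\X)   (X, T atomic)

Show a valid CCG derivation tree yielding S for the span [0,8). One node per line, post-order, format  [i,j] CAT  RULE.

[0,8] S   >
  [0,7] S/(S\NP)   <
    [0,6] PP   <
      [0,4] S\NP   <B
        [0,3] (S\N)\NP   <
          [0,2] S   >
            [0,1] S/(S\NP)   >T
              [0,1] "that" : NP
            [1,2] "on" : S\NP
          [2,3] "park" : ((S\N)\NP)\S
        [3,4] "clearly" : S\(S\N)
      [4,6] PP\(S\NP)   >
        [4,5] "built" : (PP\(S\NP))/NP
        [5,6] "heard" : NP
    [6,7] "song" : (S/(S\NP))\PP
  [7,8] "dog" : S\NP

[0,1] NP  lex  "that"
[0,1] S/(S\NP)  >T
[1,2] S\NP  lex  "on"
[0,2] S  >  k=1
[2,3] ((S\N)\NP)\S  lex  "park"
[0,3] (S\N)\NP  <  k=2
[3,4] S\(S\N)  lex  "clearly"
[0,4] S\NP  <B  k=3
[4,5] (PP\(S\NP))/NP  lex  "built"
[5,6] NP  lex  "heard"
[4,6] PP\(S\NP)  >  k=5
[0,6] PP  <  k=4
[6,7] (S/(S\NP))\PP  lex  "song"
[0,7] S/(S\NP)  <  k=6
[7,8] S\NP  lex  "dog"
[0,8] S  >  k=7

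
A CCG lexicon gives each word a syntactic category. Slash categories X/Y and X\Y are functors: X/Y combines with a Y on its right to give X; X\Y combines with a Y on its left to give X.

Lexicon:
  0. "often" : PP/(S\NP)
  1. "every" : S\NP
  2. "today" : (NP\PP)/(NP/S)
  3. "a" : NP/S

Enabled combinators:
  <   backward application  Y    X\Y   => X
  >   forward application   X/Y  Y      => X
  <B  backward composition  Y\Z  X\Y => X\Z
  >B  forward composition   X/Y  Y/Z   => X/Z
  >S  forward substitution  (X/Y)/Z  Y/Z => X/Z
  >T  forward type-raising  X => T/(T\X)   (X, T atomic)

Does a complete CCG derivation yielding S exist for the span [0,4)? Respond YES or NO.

PP/(S\NP) S\NP (NP\PP)/(NP/S) NP/S
CKY chart[0,4] = {N/(N\NP), NP, NP/(NP\NP), PP/(PP\NP), S/(S\NP)}; S ∉ chart

NO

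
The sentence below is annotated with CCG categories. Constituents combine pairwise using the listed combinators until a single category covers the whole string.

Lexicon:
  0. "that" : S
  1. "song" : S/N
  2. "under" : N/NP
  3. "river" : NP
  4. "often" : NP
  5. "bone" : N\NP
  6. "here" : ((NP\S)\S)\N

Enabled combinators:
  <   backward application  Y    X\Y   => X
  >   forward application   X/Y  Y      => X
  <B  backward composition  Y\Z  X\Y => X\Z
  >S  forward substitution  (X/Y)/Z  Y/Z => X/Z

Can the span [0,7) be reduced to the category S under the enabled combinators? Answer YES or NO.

S S/N N/NP NP NP N\NP ((NP\S)\S)\N
CKY chart[0,7] = {NP}; S ∉ chart

NO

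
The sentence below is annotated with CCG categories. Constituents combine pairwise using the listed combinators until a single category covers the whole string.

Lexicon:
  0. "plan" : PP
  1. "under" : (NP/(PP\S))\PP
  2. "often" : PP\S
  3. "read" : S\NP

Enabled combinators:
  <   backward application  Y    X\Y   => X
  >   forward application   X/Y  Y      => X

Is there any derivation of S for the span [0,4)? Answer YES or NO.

YES

[0,4] S   <
  [0,3] NP   >
    [0,2] NP/(PP\S)   <
      [0,1] "plan" : PP
      [1,2] "under" : (NP/(PP\S))\PP
    [2,3] "often" : PP\S
  [3,4] "read" : S\NP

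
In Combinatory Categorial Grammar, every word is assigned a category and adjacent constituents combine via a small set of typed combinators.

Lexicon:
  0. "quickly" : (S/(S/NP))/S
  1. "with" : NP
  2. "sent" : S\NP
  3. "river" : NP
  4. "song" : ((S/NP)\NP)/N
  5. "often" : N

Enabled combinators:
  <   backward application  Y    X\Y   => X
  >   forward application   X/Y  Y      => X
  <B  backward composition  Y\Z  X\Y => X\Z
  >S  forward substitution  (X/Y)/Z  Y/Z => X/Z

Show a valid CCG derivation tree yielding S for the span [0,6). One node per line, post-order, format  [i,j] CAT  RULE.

[0,6] S   >
  [0,3] S/(S/NP)   >
    [0,1] "quickly" : (S/(S/NP))/S
    [1,3] S   <
      [1,2] "with" : NP
      [2,3] "sent" : S\NP
  [3,6] S/NP   <
    [3,4] "river" : NP
    [4,6] (S/NP)\NP   >
      [4,5] "song" : ((S/NP)\NP)/N
      [5,6] "often" : N

[0,1] (S/(S/NP))/S  lex  "quickly"
[1,2] NP  lex  "with"
[2,3] S\NP  lex  "sent"
[1,3] S  <  k=2
[0,3] S/(S/NP)  >  k=1
[3,4] NP  lex  "river"
[4,5] ((S/NP)\NP)/N  lex  "song"
[5,6] N  lex  "often"
[4,6] (S/NP)\NP  >  k=5
[3,6] S/NP  <  k=4
[0,6] S  >  k=3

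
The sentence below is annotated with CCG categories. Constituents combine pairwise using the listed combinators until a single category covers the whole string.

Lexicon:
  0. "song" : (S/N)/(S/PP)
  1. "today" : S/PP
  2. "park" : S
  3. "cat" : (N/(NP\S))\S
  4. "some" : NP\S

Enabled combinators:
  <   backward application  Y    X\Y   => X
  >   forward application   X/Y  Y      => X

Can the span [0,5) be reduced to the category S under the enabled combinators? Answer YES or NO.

[0,5] S   >
  [0,2] S/N   >
    [0,1] "song" : (S/N)/(S/PP)
    [1,2] "today" : S/PP
  [2,5] N   >
    [2,4] N/(NP\S)   <
      [2,3] "park" : S
      [3,4] "cat" : (N/(NP\S))\S
    [4,5] "some" : NP\S

YES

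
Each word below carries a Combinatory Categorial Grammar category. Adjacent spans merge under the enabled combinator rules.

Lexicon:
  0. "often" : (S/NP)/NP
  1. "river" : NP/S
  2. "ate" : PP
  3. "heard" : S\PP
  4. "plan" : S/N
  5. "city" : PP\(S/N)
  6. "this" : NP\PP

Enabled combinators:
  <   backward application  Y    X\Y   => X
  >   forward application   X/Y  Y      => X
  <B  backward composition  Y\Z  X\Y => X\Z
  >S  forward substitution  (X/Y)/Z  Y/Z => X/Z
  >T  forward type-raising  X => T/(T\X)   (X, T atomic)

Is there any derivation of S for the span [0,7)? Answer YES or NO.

YES

[0,7] S   >
  [0,4] S/NP   >
    [0,1] "often" : (S/NP)/NP
    [1,4] NP   >
      [1,2] "river" : NP/S
      [2,4] S   >
        [2,3] S/(S\PP)   >T
          [2,3] "ate" : PP
        [3,4] "heard" : S\PP
  [4,7] NP   <
    [4,6] PP   <
      [4,5] "plan" : S/N
      [5,6] "city" : PP\(S/N)
    [6,7] "this" : NP\PP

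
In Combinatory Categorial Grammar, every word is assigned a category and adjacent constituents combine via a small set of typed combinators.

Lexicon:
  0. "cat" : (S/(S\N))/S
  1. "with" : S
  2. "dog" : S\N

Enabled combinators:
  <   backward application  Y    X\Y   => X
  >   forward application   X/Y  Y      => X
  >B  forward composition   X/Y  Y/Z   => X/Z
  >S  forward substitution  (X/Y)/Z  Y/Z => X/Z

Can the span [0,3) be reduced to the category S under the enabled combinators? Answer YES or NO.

[0,3] S   >
  [0,2] S/(S\N)   >
    [0,1] "cat" : (S/(S\N))/S
    [1,2] "with" : S
  [2,3] "dog" : S\N

YES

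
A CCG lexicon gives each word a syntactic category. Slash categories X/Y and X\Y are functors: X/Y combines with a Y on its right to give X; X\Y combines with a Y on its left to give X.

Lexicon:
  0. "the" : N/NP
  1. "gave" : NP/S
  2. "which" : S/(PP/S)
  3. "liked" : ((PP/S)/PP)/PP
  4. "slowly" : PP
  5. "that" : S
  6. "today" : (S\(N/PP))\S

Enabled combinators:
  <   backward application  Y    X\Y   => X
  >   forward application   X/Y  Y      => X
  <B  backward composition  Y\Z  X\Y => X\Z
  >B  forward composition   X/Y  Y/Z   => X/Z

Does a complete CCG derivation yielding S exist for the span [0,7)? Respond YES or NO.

[0,7] S   <
  [0,5] N/PP   >B
    [0,2] N/S   >B
      [0,1] "the" : N/NP
      [1,2] "gave" : NP/S
    [2,5] S/PP   >B
      [2,3] "which" : S/(PP/S)
      [3,5] (PP/S)/PP   >
        [3,4] "liked" : ((PP/S)/PP)/PP
        [4,5] "slowly" : PP
  [5,7] S\(N/PP)   <
    [5,6] "that" : S
    [6,7] "today" : (S\(N/PP))\S

YES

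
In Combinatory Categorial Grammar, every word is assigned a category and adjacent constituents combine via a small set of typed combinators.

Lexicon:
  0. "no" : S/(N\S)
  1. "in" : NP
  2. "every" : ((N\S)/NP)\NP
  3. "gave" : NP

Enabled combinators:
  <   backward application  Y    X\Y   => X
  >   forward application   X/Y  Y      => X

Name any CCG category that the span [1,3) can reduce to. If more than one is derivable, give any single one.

[0,4] S   >
  [0,1] "no" : S/(N\S)
  [1,4] N\S   >
    [1,3] (N\S)/NP   <
      [1,2] "in" : NP
      [2,3] "every" : ((N\S)/NP)\NP
    [3,4] "gave" : NP

(N\S)/NP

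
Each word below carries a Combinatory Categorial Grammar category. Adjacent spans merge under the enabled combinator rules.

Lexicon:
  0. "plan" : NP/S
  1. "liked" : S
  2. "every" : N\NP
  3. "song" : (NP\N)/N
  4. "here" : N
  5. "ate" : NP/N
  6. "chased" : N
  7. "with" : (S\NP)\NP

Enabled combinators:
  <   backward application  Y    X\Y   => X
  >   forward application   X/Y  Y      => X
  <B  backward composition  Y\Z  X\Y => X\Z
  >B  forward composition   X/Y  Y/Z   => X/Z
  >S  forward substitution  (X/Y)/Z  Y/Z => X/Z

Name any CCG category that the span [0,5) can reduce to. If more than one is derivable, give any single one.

[0,8] S   <
  [0,5] NP   <
    [0,3] N   <
      [0,2] NP   >
        [0,1] "plan" : NP/S
        [1,2] "liked" : S
      [2,3] "every" : N\NP
    [3,5] NP\N   >
      [3,4] "song" : (NP\N)/N
      [4,5] "here" : N
  [5,8] S\NP   <
    [5,7] NP   >
      [5,6] "ate" : NP/N
      [6,7] "chased" : N
    [7,8] "with" : (S\NP)\NP

NP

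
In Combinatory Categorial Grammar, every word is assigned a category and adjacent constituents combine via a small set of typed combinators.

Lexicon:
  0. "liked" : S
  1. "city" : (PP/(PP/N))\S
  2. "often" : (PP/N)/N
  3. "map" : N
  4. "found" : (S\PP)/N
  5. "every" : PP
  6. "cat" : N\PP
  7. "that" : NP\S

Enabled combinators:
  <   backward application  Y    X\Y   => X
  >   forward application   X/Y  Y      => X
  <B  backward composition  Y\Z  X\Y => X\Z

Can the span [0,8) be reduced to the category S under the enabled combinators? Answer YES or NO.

NO

S (PP/(PP/N))\S (PP/N)/N N (S\PP)/N PP N\PP NP\S
CKY chart[0,8] = {NP}; S ∉ chart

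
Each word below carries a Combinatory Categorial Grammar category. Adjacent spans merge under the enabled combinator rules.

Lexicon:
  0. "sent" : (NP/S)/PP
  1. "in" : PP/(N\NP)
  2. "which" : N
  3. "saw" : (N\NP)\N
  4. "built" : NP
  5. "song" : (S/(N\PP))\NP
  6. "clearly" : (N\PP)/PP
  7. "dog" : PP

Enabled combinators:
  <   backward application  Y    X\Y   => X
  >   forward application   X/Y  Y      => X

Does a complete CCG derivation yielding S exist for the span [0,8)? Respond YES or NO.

NO

(NP/S)/PP PP/(N\NP) N (N\NP)\N NP (S/(N\PP))\NP (N\PP)/PP PP
CKY chart[0,8] = {NP}; S ∉ chart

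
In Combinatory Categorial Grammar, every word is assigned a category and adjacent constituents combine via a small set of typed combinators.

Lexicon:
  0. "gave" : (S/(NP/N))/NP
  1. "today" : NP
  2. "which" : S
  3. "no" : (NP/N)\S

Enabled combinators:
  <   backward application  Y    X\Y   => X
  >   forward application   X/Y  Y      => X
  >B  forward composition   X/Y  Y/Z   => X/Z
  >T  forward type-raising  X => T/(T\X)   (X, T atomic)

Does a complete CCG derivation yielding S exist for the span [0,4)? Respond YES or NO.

[0,4] S   >
  [0,2] S/(NP/N)   >
    [0,1] "gave" : (S/(NP/N))/NP
    [1,2] "today" : NP
  [2,4] NP/N   <
    [2,3] "which" : S
    [3,4] "no" : (NP/N)\S

YES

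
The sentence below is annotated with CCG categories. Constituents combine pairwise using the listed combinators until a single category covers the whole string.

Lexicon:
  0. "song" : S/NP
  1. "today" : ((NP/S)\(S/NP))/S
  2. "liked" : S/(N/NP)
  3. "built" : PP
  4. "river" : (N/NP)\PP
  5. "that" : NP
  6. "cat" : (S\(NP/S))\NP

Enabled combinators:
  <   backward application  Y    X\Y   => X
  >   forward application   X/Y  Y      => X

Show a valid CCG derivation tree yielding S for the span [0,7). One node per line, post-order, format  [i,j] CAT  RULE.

[0,7] S   <
  [0,5] NP/S   <
    [0,1] "song" : S/NP
    [1,5] (NP/S)\(S/NP)   >
      [1,2] "today" : ((NP/S)\(S/NP))/S
      [2,5] S   >
        [2,3] "liked" : S/(N/NP)
        [3,5] N/NP   <
          [3,4] "built" : PP
          [4,5] "river" : (N/NP)\PP
  [5,7] S\(NP/S)   <
    [5,6] "that" : NP
    [6,7] "cat" : (S\(NP/S))\NP

[0,1] S/NP  lex  "song"
[1,2] ((NP/S)\(S/NP))/S  lex  "today"
[2,3] S/(N/NP)  lex  "liked"
[3,4] PP  lex  "built"
[4,5] (N/NP)\PP  lex  "river"
[3,5] N/NP  <  k=4
[2,5] S  >  k=3
[1,5] (NP/S)\(S/NP)  >  k=2
[0,5] NP/S  <  k=1
[5,6] NP  lex  "that"
[6,7] (S\(NP/S))\NP  lex  "cat"
[5,7] S\(NP/S)  <  k=6
[0,7] S  <  k=5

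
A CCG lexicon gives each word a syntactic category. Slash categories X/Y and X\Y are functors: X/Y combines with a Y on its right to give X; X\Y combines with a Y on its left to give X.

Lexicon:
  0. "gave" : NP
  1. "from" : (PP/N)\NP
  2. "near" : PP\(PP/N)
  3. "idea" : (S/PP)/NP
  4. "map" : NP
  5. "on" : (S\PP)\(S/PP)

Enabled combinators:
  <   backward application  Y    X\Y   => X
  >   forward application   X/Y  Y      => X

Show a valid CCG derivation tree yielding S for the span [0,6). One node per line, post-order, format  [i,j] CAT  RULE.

[0,6] S   <
  [0,3] PP   <
    [0,2] PP/N   <
      [0,1] "gave" : NP
      [1,2] "from" : (PP/N)\NP
    [2,3] "near" : PP\(PP/N)
  [3,6] S\PP   <
    [3,5] S/PP   >
      [3,4] "idea" : (S/PP)/NP
      [4,5] "map" : NP
    [5,6] "on" : (S\PP)\(S/PP)

[0,1] NP  lex  "gave"
[1,2] (PP/N)\NP  lex  "from"
[0,2] PP/N  <  k=1
[2,3] PP\(PP/N)  lex  "near"
[0,3] PP  <  k=2
[3,4] (S/PP)/NP  lex  "idea"
[4,5] NP  lex  "map"
[3,5] S/PP  >  k=4
[5,6] (S\PP)\(S/PP)  lex  "on"
[3,6] S\PP  <  k=5
[0,6] S  <  k=3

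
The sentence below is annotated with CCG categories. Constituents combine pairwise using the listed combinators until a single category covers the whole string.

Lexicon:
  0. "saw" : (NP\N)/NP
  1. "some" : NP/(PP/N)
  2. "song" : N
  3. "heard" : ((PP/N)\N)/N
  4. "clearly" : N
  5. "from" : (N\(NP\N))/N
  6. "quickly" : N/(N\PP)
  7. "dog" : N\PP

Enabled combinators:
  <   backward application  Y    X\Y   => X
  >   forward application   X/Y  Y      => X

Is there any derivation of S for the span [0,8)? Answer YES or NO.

(NP\N)/NP NP/(PP/N) N ((PP/N)\N)/N N (N\(NP\N))/N N/(N\PP) N\PP
CKY chart[0,8] = {N}; S ∉ chart

NO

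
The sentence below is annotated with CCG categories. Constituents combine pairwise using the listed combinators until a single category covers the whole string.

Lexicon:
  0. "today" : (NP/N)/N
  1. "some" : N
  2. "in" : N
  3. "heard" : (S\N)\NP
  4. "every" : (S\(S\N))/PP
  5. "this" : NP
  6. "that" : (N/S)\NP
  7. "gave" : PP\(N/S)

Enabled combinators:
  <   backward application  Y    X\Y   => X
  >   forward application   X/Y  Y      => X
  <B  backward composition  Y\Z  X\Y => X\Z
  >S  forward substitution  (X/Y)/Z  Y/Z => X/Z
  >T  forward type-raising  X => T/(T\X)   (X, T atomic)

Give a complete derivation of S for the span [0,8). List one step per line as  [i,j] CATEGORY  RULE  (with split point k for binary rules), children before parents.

[0,1] (NP/N)/N  lex  "today"
[1,2] N  lex  "some"
[0,2] NP/N  >  k=1
[2,3] N  lex  "in"
[0,3] NP  >  k=2
[3,4] (S\N)\NP  lex  "heard"
[0,4] S\N  <  k=3
[4,5] (S\(S\N))/PP  lex  "every"
[5,6] NP  lex  "this"
[6,7] (N/S)\NP  lex  "that"
[5,7] N/S  <  k=6
[7,8] PP\(N/S)  lex  "gave"
[5,8] PP  <  k=7
[4,8] S\(S\N)  >  k=5
[0,8] S  <  k=4

[0,8] S   <
  [0,4] S\N   <
    [0,3] NP   >
      [0,2] NP/N   >
        [0,1] "today" : (NP/N)/N
        [1,2] "some" : N
      [2,3] "in" : N
    [3,4] "heard" : (S\N)\NP
  [4,8] S\(S\N)   >
    [4,5] "every" : (S\(S\N))/PP
    [5,8] PP   <
      [5,7] N/S   <
        [5,6] "this" : NP
        [6,7] "that" : (N/S)\NP
      [7,8] "gave" : PP\(N/S)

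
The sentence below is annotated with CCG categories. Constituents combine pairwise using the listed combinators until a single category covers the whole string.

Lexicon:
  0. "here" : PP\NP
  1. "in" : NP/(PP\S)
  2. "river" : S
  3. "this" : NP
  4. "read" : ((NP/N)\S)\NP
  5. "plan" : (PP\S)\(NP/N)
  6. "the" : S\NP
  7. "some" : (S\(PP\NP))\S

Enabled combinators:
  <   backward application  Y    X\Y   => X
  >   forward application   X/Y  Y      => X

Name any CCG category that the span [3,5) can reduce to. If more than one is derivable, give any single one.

[0,8] S   <
  [0,1] "here" : PP\NP
  [1,8] S\(PP\NP)   <
    [1,7] S   <
      [1,6] NP   >
        [1,2] "in" : NP/(PP\S)
        [2,6] PP\S   <
          [2,5] NP/N   <
            [2,3] "river" : S
            [3,5] (NP/N)\S   <
              [3,4] "this" : NP
              [4,5] "read" : ((NP/N)\S)\NP
          [5,6] "plan" : (PP\S)\(NP/N)
      [6,7] "the" : S\NP
    [7,8] "some" : (S\(PP\NP))\S

(NP/N)\S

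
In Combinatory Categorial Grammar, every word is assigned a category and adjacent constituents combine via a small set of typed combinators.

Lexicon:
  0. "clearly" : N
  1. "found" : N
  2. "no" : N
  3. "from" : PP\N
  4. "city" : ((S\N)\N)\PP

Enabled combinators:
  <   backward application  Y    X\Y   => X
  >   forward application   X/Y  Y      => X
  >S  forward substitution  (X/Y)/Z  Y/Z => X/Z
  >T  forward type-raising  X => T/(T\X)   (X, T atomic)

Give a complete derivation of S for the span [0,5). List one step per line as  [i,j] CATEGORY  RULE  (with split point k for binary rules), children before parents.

[0,5] S   >
  [0,1] S/(S\N)   >T
    [0,1] "clearly" : N
  [1,5] S\N   <
    [1,2] "found" : N
    [2,5] (S\N)\N   <
      [2,4] PP   <
        [2,3] "no" : N
        [3,4] "from" : PP\N
      [4,5] "city" : ((S\N)\N)\PP

[0,1] N  lex  "clearly"
[0,1] S/(S\N)  >T
[1,2] N  lex  "found"
[2,3] N  lex  "no"
[3,4] PP\N  lex  "from"
[2,4] PP  <  k=3
[4,5] ((S\N)\N)\PP  lex  "city"
[2,5] (S\N)\N  <  k=4
[1,5] S\N  <  k=2
[0,5] S  >  k=1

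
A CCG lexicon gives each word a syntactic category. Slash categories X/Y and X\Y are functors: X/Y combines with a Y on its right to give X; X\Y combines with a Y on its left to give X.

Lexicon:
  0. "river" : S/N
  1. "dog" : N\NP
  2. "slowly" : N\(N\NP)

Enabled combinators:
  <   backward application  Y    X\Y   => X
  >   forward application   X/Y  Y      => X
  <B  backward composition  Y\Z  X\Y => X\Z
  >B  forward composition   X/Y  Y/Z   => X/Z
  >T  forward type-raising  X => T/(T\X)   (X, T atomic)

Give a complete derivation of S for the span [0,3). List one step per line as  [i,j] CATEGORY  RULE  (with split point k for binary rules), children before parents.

[0,3] S   >
  [0,1] "river" : S/N
  [1,3] N   <
    [1,2] "dog" : N\NP
    [2,3] "slowly" : N\(N\NP)

[0,1] S/N  lex  "river"
[1,2] N\NP  lex  "dog"
[2,3] N\(N\NP)  lex  "slowly"
[1,3] N  <  k=2
[0,3] S  >  k=1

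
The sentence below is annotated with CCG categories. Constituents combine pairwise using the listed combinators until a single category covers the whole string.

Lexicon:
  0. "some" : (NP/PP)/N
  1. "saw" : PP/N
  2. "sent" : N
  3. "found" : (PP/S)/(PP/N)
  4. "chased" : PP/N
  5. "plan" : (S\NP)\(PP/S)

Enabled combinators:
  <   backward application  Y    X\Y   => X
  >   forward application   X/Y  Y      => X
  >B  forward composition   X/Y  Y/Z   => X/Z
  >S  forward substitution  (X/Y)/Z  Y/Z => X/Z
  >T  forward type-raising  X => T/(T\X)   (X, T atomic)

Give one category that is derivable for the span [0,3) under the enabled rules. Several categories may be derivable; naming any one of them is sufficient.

NP

[0,6] S   <
  [0,3] NP   >
    [0,2] NP/N   >S
      [0,1] "some" : (NP/PP)/N
      [1,2] "saw" : PP/N
    [2,3] "sent" : N
  [3,6] S\NP   <
    [3,5] PP/S   >
      [3,4] "found" : (PP/S)/(PP/N)
      [4,5] "chased" : PP/N
    [5,6] "plan" : (S\NP)\(PP/S)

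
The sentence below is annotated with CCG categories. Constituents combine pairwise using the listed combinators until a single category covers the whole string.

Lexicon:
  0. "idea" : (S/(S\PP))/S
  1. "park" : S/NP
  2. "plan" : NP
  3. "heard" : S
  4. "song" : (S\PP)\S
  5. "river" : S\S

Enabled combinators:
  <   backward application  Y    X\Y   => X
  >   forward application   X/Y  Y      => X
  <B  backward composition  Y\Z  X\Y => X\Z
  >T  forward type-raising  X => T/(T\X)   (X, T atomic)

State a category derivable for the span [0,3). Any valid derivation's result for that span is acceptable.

S/(S\PP)

[0,6] S   >
  [0,3] S/(S\PP)   >
    [0,1] "idea" : (S/(S\PP))/S
    [1,3] S   >
      [1,2] "park" : S/NP
      [2,3] "plan" : NP
  [3,6] S\PP   <B
    [3,5] S\PP   <
      [3,4] "heard" : S
      [4,5] "song" : (S\PP)\S
    [5,6] "river" : S\S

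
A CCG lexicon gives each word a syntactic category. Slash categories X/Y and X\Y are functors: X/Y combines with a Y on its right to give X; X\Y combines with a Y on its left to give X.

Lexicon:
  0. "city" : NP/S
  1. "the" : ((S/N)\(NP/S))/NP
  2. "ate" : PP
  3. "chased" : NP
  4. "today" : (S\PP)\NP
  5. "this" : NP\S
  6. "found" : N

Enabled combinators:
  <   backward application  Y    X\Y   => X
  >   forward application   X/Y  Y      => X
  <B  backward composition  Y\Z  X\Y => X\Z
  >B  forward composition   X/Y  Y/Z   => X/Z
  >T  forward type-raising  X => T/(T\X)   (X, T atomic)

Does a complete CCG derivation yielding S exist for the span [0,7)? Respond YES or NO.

[0,7] S   >
  [0,6] S/N   <
    [0,1] "city" : NP/S
    [1,6] (S/N)\(NP/S)   >
      [1,2] "the" : ((S/N)\(NP/S))/NP
      [2,6] NP   >
        [2,3] NP/(NP\PP)   >T
          [2,3] "ate" : PP
        [3,6] NP\PP   <B
          [3,5] S\PP   <
            [3,4] "chased" : NP
            [4,5] "today" : (S\PP)\NP
          [5,6] "this" : NP\S
  [6,7] "found" : N

YES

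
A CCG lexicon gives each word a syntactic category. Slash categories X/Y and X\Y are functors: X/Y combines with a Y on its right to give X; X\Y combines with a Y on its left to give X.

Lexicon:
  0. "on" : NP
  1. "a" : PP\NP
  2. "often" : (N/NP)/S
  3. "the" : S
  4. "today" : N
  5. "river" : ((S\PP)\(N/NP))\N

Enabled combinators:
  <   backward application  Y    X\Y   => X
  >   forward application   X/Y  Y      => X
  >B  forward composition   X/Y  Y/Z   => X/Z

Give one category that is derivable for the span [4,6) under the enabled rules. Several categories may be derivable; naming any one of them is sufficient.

[0,6] S   <
  [0,2] PP   <
    [0,1] "on" : NP
    [1,2] "a" : PP\NP
  [2,6] S\PP   <
    [2,4] N/NP   >
      [2,3] "often" : (N/NP)/S
      [3,4] "the" : S
    [4,6] (S\PP)\(N/NP)   <
      [4,5] "today" : N
      [5,6] "river" : ((S\PP)\(N/NP))\N

(S\PP)\(N/NP)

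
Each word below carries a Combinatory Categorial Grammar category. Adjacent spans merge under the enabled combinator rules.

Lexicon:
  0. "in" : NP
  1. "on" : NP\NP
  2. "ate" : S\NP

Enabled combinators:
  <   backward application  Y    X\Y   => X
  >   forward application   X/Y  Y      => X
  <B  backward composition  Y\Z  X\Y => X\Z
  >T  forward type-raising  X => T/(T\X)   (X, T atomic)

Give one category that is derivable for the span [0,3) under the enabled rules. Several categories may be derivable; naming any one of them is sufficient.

[0,3] S   <
  [0,1] "in" : NP
  [1,3] S\NP   <B
    [1,2] "on" : NP\NP
    [2,3] "ate" : S\NP

S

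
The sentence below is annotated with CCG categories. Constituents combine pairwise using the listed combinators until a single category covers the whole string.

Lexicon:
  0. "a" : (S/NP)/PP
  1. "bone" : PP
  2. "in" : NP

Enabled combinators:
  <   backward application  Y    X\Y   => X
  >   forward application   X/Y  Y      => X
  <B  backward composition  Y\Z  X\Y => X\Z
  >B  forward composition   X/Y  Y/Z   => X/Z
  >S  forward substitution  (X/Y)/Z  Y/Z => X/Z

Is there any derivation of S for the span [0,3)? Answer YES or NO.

[0,3] S   >
  [0,2] S/NP   >
    [0,1] "a" : (S/NP)/PP
    [1,2] "bone" : PP
  [2,3] "in" : NP

YES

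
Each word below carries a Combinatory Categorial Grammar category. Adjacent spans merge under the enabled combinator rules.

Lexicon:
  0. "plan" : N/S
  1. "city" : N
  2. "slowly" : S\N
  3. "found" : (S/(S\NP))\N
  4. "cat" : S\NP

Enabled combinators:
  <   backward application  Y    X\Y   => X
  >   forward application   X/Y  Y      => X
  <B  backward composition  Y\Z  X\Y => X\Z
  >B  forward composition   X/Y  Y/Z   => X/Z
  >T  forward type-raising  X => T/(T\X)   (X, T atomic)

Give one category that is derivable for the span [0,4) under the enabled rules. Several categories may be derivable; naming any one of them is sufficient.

S/(S\NP)

[0,5] S   >
  [0,4] S/(S\NP)   <
    [0,3] N   >
      [0,1] "plan" : N/S
      [1,3] S   >
        [1,2] S/(S\N)   >T
          [1,2] "city" : N
        [2,3] "slowly" : S\N
    [3,4] "found" : (S/(S\NP))\N
  [4,5] "cat" : S\NP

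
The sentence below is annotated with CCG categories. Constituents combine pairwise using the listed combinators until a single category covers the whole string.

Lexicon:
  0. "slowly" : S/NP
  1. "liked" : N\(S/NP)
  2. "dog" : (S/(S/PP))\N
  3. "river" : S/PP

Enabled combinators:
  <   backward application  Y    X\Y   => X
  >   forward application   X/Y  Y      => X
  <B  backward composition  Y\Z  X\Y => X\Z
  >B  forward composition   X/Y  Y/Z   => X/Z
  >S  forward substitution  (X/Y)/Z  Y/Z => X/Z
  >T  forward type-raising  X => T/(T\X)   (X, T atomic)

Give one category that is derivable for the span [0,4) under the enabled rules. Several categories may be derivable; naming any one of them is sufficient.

[0,4] S   >
  [0,3] S/(S/PP)   <
    [0,2] N   <
      [0,1] "slowly" : S/NP
      [1,2] "liked" : N\(S/NP)
    [2,3] "dog" : (S/(S/PP))\N
  [3,4] "river" : S/PP

S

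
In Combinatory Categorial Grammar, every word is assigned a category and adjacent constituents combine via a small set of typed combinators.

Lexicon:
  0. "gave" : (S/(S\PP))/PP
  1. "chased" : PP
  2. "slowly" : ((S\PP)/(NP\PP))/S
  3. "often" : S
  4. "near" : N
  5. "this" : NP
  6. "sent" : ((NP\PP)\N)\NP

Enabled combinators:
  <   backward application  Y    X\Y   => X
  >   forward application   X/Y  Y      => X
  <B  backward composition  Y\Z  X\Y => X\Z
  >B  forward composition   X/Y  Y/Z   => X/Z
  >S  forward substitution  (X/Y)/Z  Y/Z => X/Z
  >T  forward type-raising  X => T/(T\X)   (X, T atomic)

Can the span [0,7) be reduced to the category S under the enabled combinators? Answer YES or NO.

[0,7] S   >
  [0,2] S/(S\PP)   >
    [0,1] "gave" : (S/(S\PP))/PP
    [1,2] "chased" : PP
  [2,7] S\PP   >
    [2,4] (S\PP)/(NP\PP)   >
      [2,3] "slowly" : ((S\PP)/(NP\PP))/S
      [3,4] "often" : S
    [4,7] NP\PP   <
      [4,5] "near" : N
      [5,7] (NP\PP)\N   <
        [5,6] "this" : NP
        [6,7] "sent" : ((NP\PP)\N)\NP

YES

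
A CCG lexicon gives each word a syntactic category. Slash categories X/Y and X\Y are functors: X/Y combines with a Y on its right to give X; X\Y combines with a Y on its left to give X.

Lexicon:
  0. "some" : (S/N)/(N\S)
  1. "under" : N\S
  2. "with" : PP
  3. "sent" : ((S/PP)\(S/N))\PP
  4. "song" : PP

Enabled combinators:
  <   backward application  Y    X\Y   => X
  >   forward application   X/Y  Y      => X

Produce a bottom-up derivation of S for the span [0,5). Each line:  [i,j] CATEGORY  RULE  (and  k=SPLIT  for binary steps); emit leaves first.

[0,1] (S/N)/(N\S)  lex  "some"
[1,2] N\S  lex  "under"
[0,2] S/N  >  k=1
[2,3] PP  lex  "with"
[3,4] ((S/PP)\(S/N))\PP  lex  "sent"
[2,4] (S/PP)\(S/N)  <  k=3
[0,4] S/PP  <  k=2
[4,5] PP  lex  "song"
[0,5] S  >  k=4

[0,5] S   >
  [0,4] S/PP   <
    [0,2] S/N   >
      [0,1] "some" : (S/N)/(N\S)
      [1,2] "under" : N\S
    [2,4] (S/PP)\(S/N)   <
      [2,3] "with" : PP
      [3,4] "sent" : ((S/PP)\(S/N))\PP
  [4,5] "song" : PP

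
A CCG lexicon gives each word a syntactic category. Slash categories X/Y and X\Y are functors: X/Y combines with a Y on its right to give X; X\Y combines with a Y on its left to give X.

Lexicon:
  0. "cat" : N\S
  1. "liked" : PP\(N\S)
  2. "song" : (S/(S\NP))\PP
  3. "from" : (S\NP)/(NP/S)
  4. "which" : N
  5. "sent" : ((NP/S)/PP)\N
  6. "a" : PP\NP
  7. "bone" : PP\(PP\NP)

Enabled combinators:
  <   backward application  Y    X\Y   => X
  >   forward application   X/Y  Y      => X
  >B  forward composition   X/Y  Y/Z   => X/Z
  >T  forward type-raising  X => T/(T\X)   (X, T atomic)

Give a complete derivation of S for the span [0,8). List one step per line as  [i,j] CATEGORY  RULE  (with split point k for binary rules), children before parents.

[0,8] S   >
  [0,3] S/(S\NP)   <
    [0,2] PP   <
      [0,1] "cat" : N\S
      [1,2] "liked" : PP\(N\S)
    [2,3] "song" : (S/(S\NP))\PP
  [3,8] S\NP   >
    [3,4] "from" : (S\NP)/(NP/S)
    [4,8] NP/S   >
      [4,6] (NP/S)/PP   <
        [4,5] "which" : N
        [5,6] "sent" : ((NP/S)/PP)\N
      [6,8] PP   <
        [6,7] "a" : PP\NP
        [7,8] "bone" : PP\(PP\NP)

[0,1] N\S  lex  "cat"
[1,2] PP\(N\S)  lex  "liked"
[0,2] PP  <  k=1
[2,3] (S/(S\NP))\PP  lex  "song"
[0,3] S/(S\NP)  <  k=2
[3,4] (S\NP)/(NP/S)  lex  "from"
[4,5] N  lex  "which"
[5,6] ((NP/S)/PP)\N  lex  "sent"
[4,6] (NP/S)/PP  <  k=5
[6,7] PP\NP  lex  "a"
[7,8] PP\(PP\NP)  lex  "bone"
[6,8] PP  <  k=7
[4,8] NP/S  >  k=6
[3,8] S\NP  >  k=4
[0,8] S  >  k=3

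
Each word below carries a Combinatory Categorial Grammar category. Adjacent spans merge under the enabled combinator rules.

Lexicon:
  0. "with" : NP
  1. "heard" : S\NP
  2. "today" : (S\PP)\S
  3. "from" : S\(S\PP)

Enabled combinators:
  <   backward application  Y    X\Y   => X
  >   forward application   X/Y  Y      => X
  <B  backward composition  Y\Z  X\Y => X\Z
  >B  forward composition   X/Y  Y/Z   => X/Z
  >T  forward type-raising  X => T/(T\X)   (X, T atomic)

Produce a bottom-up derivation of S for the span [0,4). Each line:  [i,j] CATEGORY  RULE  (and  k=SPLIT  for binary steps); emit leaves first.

[0,1] NP  lex  "with"
[0,1] S/(S\NP)  >T
[1,2] S\NP  lex  "heard"
[0,2] S  >  k=1
[2,3] (S\PP)\S  lex  "today"
[0,3] S\PP  <  k=2
[3,4] S\(S\PP)  lex  "from"
[0,4] S  <  k=3

[0,4] S   <
  [0,3] S\PP   <
    [0,2] S   >
      [0,1] S/(S\NP)   >T
        [0,1] "with" : NP
      [1,2] "heard" : S\NP
    [2,3] "today" : (S\PP)\S
  [3,4] "from" : S\(S\PP)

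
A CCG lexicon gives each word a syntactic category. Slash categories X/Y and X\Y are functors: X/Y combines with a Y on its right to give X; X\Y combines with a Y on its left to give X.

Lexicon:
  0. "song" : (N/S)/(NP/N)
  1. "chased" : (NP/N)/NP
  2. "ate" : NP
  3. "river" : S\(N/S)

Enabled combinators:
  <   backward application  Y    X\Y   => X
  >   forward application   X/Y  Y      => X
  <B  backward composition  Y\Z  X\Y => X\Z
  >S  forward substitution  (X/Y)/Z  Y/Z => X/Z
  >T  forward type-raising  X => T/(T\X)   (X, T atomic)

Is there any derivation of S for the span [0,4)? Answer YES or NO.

[0,4] S   <
  [0,3] N/S   >
    [0,1] "song" : (N/S)/(NP/N)
    [1,3] NP/N   >
      [1,2] "chased" : (NP/N)/NP
      [2,3] "ate" : NP
  [3,4] "river" : S\(N/S)

YES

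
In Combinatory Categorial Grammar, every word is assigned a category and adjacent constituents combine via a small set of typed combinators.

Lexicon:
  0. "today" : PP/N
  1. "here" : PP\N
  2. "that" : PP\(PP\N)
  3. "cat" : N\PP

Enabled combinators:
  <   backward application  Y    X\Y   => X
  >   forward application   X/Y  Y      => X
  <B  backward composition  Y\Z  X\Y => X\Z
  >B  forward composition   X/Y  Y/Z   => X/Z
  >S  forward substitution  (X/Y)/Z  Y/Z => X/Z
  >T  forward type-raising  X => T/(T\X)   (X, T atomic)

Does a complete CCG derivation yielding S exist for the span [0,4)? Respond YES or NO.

PP/N PP\N PP\(PP\N) N\PP
CKY chart[0,4] = {N/(N\PP), NP/(NP\PP), PP, PP/(N\N), PP/(PP\PP), S/(S\PP)}; S ∉ chart

NO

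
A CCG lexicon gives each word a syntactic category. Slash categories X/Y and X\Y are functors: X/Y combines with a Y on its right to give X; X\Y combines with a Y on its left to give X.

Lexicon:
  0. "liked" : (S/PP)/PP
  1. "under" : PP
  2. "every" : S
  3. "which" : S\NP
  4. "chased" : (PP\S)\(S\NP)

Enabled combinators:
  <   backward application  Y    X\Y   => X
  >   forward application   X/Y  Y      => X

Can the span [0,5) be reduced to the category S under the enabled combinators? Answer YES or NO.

YES

[0,5] S   >
  [0,2] S/PP   >
    [0,1] "liked" : (S/PP)/PP
    [1,2] "under" : PP
  [2,5] PP   <
    [2,3] "every" : S
    [3,5] PP\S   <
      [3,4] "which" : S\NP
      [4,5] "chased" : (PP\S)\(S\NP)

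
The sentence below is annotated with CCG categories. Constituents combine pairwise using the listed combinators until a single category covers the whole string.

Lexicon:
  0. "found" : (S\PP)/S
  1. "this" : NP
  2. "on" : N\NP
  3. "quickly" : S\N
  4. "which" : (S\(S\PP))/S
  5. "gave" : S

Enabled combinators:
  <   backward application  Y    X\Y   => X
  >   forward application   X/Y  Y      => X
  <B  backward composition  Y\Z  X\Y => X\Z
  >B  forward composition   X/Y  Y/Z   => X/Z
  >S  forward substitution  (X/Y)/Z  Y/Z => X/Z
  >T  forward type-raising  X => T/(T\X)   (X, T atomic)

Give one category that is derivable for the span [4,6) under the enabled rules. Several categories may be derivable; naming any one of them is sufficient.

S\(S\PP)

[0,6] S   <
  [0,4] S\PP   >
    [0,1] "found" : (S\PP)/S
    [1,4] S   <
      [1,3] N   >
        [1,2] N/(N\NP)   >T
          [1,2] "this" : NP
        [2,3] "on" : N\NP
      [3,4] "quickly" : S\N
  [4,6] S\(S\PP)   >
    [4,5] "which" : (S\(S\PP))/S
    [5,6] "gave" : S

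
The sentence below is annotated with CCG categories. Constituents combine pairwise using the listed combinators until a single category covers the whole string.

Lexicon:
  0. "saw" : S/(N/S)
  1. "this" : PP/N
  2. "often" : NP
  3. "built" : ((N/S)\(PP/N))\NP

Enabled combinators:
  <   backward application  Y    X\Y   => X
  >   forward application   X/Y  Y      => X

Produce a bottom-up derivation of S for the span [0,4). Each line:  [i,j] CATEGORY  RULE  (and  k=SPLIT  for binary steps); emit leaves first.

[0,4] S   >
  [0,1] "saw" : S/(N/S)
  [1,4] N/S   <
    [1,2] "this" : PP/N
    [2,4] (N/S)\(PP/N)   <
      [2,3] "often" : NP
      [3,4] "built" : ((N/S)\(PP/N))\NP

[0,1] S/(N/S)  lex  "saw"
[1,2] PP/N  lex  "this"
[2,3] NP  lex  "often"
[3,4] ((N/S)\(PP/N))\NP  lex  "built"
[2,4] (N/S)\(PP/N)  <  k=3
[1,4] N/S  <  k=2
[0,4] S  >  k=1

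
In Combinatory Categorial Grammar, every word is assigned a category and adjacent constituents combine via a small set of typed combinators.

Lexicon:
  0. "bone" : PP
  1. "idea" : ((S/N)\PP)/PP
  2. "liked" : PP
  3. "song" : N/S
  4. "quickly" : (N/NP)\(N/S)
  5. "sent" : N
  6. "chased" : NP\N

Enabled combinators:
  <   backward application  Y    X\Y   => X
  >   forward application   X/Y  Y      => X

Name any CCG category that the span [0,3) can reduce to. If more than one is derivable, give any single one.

S/N

[0,7] S   >
  [0,3] S/N   <
    [0,1] "bone" : PP
    [1,3] (S/N)\PP   >
      [1,2] "idea" : ((S/N)\PP)/PP
      [2,3] "liked" : PP
  [3,7] N   >
    [3,5] N/NP   <
      [3,4] "song" : N/S
      [4,5] "quickly" : (N/NP)\(N/S)
    [5,7] NP   <
      [5,6] "sent" : N
      [6,7] "chased" : NP\N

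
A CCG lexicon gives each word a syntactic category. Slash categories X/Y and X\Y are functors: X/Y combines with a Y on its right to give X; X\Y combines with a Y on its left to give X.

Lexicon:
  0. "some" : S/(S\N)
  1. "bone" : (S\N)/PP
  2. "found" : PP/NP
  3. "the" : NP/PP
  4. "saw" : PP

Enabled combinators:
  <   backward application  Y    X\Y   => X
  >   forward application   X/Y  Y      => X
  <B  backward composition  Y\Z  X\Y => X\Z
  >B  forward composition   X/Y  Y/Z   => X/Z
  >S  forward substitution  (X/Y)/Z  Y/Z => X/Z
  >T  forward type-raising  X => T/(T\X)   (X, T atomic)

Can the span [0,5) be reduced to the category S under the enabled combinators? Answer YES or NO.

YES

[0,5] S   >
  [0,1] "some" : S/(S\N)
  [1,5] S\N   >
    [1,2] "bone" : (S\N)/PP
    [2,5] PP   >
      [2,3] "found" : PP/NP
      [3,5] NP   >
        [3,4] "the" : NP/PP
        [4,5] "saw" : PP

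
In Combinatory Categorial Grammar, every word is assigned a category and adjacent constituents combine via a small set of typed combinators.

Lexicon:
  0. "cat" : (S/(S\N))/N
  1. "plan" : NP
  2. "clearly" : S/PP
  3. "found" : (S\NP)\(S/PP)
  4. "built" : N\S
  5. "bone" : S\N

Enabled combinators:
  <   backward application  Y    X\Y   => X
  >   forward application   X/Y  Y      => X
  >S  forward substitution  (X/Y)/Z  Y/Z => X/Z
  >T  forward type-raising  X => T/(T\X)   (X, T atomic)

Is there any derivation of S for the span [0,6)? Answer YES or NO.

[0,6] S   >
  [0,5] S/(S\N)   >
    [0,1] "cat" : (S/(S\N))/N
    [1,5] N   <
      [1,4] S   >
        [1,2] S/(S\NP)   >T
          [1,2] "plan" : NP
        [2,4] S\NP   <
          [2,3] "clearly" : S/PP
          [3,4] "found" : (S\NP)\(S/PP)
      [4,5] "built" : N\S
  [5,6] "bone" : S\N

YES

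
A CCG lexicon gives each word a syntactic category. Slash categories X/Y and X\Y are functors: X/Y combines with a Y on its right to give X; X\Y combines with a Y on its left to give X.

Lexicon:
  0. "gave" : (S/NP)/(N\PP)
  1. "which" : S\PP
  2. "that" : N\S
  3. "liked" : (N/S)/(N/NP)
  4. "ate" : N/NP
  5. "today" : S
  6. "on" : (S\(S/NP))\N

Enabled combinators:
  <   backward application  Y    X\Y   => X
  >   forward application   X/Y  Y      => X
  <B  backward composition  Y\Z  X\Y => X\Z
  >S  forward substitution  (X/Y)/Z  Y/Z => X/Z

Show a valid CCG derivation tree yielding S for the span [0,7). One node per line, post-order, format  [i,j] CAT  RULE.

[0,1] (S/NP)/(N\PP)  lex  "gave"
[1,2] S\PP  lex  "which"
[2,3] N\S  lex  "that"
[1,3] N\PP  <B  k=2
[0,3] S/NP  >  k=1
[3,4] (N/S)/(N/NP)  lex  "liked"
[4,5] N/NP  lex  "ate"
[3,5] N/S  >  k=4
[5,6] S  lex  "today"
[3,6] N  >  k=5
[6,7] (S\(S/NP))\N  lex  "on"
[3,7] S\(S/NP)  <  k=6
[0,7] S  <  k=3

[0,7] S   <
  [0,3] S/NP   >
    [0,1] "gave" : (S/NP)/(N\PP)
    [1,3] N\PP   <B
      [1,2] "which" : S\PP
      [2,3] "that" : N\S
  [3,7] S\(S/NP)   <
    [3,6] N   >
      [3,5] N/S   >
        [3,4] "liked" : (N/S)/(N/NP)
        [4,5] "ate" : N/NP
      [5,6] "today" : S
    [6,7] "on" : (S\(S/NP))\N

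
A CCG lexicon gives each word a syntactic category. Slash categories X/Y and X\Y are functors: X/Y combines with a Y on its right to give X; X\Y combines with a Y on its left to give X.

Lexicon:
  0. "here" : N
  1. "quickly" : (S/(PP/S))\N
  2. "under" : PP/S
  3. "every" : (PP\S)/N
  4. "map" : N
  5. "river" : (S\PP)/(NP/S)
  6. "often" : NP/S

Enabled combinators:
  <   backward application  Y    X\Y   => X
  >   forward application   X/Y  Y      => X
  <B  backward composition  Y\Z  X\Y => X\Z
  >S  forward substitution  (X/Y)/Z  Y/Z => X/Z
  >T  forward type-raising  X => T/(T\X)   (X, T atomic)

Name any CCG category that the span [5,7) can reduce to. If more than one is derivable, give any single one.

S\PP

[0,7] S   <
  [0,5] PP   <
    [0,3] S   >
      [0,2] S/(PP/S)   <
        [0,1] "here" : N
        [1,2] "quickly" : (S/(PP/S))\N
      [2,3] "under" : PP/S
    [3,5] PP\S   >
      [3,4] "every" : (PP\S)/N
      [4,5] "map" : N
  [5,7] S\PP   >
    [5,6] "river" : (S\PP)/(NP/S)
    [6,7] "often" : NP/S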